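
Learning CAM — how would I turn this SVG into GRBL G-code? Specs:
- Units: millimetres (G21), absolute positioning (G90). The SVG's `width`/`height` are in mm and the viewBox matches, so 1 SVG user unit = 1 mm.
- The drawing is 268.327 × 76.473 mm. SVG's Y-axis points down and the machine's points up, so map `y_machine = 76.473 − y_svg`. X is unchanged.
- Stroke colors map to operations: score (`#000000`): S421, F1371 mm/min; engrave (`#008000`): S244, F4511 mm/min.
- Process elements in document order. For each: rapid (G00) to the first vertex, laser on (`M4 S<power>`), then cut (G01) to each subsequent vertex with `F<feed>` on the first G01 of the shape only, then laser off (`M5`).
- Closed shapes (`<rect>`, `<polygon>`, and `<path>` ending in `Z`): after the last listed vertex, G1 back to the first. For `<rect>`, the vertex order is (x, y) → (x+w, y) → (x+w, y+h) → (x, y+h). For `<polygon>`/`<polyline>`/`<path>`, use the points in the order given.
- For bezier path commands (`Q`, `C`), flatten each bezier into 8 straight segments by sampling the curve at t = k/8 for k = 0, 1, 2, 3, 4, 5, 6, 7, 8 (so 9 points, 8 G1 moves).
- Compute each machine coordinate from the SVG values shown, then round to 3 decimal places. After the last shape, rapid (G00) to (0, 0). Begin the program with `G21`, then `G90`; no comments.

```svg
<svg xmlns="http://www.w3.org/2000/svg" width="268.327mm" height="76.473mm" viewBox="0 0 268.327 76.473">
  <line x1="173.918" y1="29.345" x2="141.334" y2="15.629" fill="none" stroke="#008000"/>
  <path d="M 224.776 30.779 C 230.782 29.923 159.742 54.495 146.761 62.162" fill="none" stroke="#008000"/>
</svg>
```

1 u = 1 mm; y_m = 76.473 − y.

[1] `<line>` line segment, #008000→engrave S244 F4511: (173.918,47.128) → (141.334,60.844)

[2] `<path>` cubic bezier, #008000→engrave S244 F4511: (224.776,45.694) → (223.681,44.906) → (216.945,42.230) → (206.154,38.162) → (192.889,33.199) → (178.734,27.836) → (165.272,22.569) → (154.087,17.896) → (146.761,14.311)

G21
G90
G00 X173.918 Y47.128
M4 S244
G01 X141.334 Y60.844 F4511
M5
G00 X224.776 Y45.694
M4 S244
G01 X223.681 Y44.906 F4511
G01 X216.945 Y42.230
G01 X206.154 Y38.162
G01 X192.889 Y33.199
G01 X178.734 Y27.836
G01 X165.272 Y22.569
G01 X154.087 Y17.896
G01 X146.761 Y14.311
M5
G00 X0.000 Y0.000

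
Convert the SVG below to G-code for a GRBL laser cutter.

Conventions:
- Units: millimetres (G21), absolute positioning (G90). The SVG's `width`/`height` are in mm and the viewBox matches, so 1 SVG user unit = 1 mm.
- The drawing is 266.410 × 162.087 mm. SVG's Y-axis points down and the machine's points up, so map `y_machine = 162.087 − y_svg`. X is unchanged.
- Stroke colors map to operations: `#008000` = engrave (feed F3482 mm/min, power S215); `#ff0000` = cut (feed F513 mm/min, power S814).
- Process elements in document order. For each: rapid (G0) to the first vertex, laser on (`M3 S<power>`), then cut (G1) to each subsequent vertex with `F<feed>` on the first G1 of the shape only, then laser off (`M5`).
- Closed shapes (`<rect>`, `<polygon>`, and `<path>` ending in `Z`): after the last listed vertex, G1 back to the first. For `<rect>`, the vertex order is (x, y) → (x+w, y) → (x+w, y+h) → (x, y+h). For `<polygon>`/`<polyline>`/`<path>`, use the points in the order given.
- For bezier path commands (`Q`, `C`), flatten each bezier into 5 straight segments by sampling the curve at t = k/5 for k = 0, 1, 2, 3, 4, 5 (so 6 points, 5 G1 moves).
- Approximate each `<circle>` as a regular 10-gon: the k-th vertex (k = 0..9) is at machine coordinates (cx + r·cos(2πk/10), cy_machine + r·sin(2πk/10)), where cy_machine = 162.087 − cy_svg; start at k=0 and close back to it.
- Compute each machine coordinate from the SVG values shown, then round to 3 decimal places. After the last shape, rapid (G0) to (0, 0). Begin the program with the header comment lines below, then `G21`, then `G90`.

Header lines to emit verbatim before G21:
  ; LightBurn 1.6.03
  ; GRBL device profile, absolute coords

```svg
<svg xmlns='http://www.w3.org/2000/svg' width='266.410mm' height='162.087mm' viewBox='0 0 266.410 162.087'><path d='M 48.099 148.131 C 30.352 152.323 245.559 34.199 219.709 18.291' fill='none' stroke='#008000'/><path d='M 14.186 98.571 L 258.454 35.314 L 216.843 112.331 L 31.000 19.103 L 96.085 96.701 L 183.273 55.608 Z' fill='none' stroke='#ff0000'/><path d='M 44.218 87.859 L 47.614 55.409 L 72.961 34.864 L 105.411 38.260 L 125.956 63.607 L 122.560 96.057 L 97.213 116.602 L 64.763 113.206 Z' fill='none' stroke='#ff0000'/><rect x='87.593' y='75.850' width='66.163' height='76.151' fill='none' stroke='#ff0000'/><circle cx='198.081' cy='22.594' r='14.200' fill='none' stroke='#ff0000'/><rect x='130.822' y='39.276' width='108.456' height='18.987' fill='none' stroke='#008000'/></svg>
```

; LightBurn 1.6.03
; GRBL device profile, absolute coords
G21
G90
G0 X48.099 Y13.956
M3 S215
G1 X61.613 Y24.322 F3482
G1 X108.284 Y53.267
G1 X165.358 Y90.013
G1 X210.084 Y123.782
G1 X219.709 Y143.796
M5
G0 X14.186 Y63.516
M3 S814
G1 X258.454 Y126.773 F513
G1 X216.843 Y49.756
G1 X31.000 Y142.984
G1 X96.085 Y65.386
G1 X183.273 Y106.479
G1 X14.186 Y63.516
M5
G0 X44.218 Y74.228
M3 S814
G1 X47.614 Y106.678 F513
G1 X72.961 Y127.223
G1 X105.411 Y123.827
G1 X125.956 Y98.480
G1 X122.560 Y66.030
G1 X97.213 Y45.485
G1 X64.763 Y48.881
G1 X44.218 Y74.228
M5
G0 X87.593 Y86.237
M3 S814
G1 X153.756 Y86.237 F513
G1 X153.756 Y10.086
G1 X87.593 Y10.086
G1 X87.593 Y86.237
M5
G0 X212.281 Y139.493
M3 S814
G1 X209.569 Y147.840 F513
G1 X202.469 Y152.998
G1 X193.693 Y152.998
G1 X186.593 Y147.840
G1 X183.881 Y139.493
G1 X186.593 Y131.146
G1 X193.693 Y125.988
G1 X202.469 Y125.988
G1 X209.569 Y131.146
G1 X212.281 Y139.493
M5
G0 X130.822 Y122.811
M3 S215
G1 X239.278 Y122.811 F3482
G1 X239.278 Y103.824
G1 X130.822 Y103.824
G1 X130.822 Y122.811
M5
G0 X0.000 Y0.000

Since the viewBox matches the mm dimensions, user units are millimetres directly. The only transform is the Y-flip y_m = 162.087 − y_svg.

Shape 1 is a cubic bezier drawn with `<path>`. Its stroke #008000 means engrave at S215, F3482. After flipping Y the toolpath is (48.099,13.956) → (61.613,24.322) → (108.284,53.267) → (165.358,90.013) → (210.084,123.782) → (219.709,143.796).

Shape 2 is a closed polygon drawn with `<path>`. Its stroke #ff0000 means cut at S814, F513. After flipping Y the toolpath is (14.186,63.516) → (258.454,126.773) → (216.843,49.756) → (31.000,142.984) → (96.085,65.386) → (183.273,106.479) → (14.186,63.516), returning to the start.

Shape 3 is a regular polygon drawn with `<path>`. Its stroke #ff0000 means cut at S814, F513. After flipping Y the toolpath is (44.218,74.228) → (47.614,106.678) → (72.961,127.223) → (105.411,123.827) → (125.956,98.480) → (122.560,66.030) → (97.213,45.485) → (64.763,48.881) → (44.218,74.228), returning to the start.

Shape 4 is a rectangle drawn with `<rect>`. Its stroke #ff0000 means cut at S814, F513. After flipping Y the toolpath is (87.593,86.237) → (153.756,86.237) → (153.756,10.086) → (87.593,10.086) → (87.593,86.237), returning to the start.

Shape 5 is a circle drawn with `<circle>`. Its stroke #ff0000 means cut at S814, F513. After flipping Y the toolpath is (212.281,139.493) → (209.569,147.840) → (202.469,152.998) → (193.693,152.998) → (186.593,147.840) → (183.881,139.493) → (186.593,131.146) → (193.693,125.988) → (202.469,125.988) → (209.569,131.146) → (212.281,139.493), returning to the start.

Shape 6 is a rectangle drawn with `<rect>`. Its stroke #008000 means engrave at S215, F3482. After flipping Y the toolpath is (130.822,122.811) → (239.278,122.811) → (239.278,103.824) → (130.822,103.824) → (130.822,122.811), returning to the start.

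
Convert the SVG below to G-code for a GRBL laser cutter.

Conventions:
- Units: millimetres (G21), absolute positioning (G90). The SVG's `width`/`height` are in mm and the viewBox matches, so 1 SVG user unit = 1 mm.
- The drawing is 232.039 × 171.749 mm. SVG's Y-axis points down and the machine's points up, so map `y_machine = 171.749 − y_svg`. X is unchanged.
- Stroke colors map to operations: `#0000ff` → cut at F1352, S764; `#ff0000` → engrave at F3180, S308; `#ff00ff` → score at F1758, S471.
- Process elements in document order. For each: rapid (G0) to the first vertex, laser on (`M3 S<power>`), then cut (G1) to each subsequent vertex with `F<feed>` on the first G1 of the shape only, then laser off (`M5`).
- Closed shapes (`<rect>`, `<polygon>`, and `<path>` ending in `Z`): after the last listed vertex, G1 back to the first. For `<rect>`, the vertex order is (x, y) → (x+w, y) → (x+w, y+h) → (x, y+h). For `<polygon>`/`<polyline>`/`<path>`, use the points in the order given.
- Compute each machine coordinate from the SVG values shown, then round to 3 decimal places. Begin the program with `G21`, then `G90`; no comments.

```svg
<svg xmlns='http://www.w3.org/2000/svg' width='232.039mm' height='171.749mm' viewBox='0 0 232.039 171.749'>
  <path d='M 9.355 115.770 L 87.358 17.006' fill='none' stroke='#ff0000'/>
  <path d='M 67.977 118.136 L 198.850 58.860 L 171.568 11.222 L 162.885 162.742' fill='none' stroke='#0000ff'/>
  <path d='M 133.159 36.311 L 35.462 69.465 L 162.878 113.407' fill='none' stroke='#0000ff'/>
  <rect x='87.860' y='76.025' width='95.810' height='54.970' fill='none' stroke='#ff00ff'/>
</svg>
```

G21
G90
G0 X9.355 Y55.979
M3 S308
G1 X87.358 Y154.743 F3180
M5
G0 X67.977 Y53.613
M3 S764
G1 X198.850 Y112.889 F1352
G1 X171.568 Y160.527
G1 X162.885 Y9.007
M5
G0 X133.159 Y135.438
M3 S764
G1 X35.462 Y102.284 F1352
G1 X162.878 Y58.342
M5
G0 X87.860 Y95.724
M3 S471
G1 X183.670 Y95.724 F1758
G1 X183.670 Y40.754
G1 X87.860 Y40.754
G1 X87.860 Y95.724
M5

viewBox `0 0 232.039 171.749` with mm width/height → 1 unit = 1 mm. Flip: y_m = 171.749 − y_svg.

**Shape 1** — `<path>` line segment, stroke `#ff0000` → engrave (S308, F3180). Machine vertices: (9.355,55.979) → (87.358,154.743). Open path.

**Shape 2** — `<path>` open polyline, stroke `#0000ff` → cut (S764, F1352). Machine vertices: (67.977,53.613) → (198.850,112.889) → (171.568,160.527) → (162.885,9.007). Open path.

**Shape 3** — `<path>` open polyline, stroke `#0000ff` → cut (S764, F1352). Machine vertices: (133.159,135.438) → (35.462,102.284) → (162.878,58.342). Open path.

**Shape 4** — `<rect>` rectangle, stroke `#ff00ff` → score (S471, F1758). Machine vertices: (87.860,95.724) → (183.670,95.724) → (183.670,40.754) → (87.860,40.754) → (87.860,95.724). Closed: final G1 returns to the first vertex.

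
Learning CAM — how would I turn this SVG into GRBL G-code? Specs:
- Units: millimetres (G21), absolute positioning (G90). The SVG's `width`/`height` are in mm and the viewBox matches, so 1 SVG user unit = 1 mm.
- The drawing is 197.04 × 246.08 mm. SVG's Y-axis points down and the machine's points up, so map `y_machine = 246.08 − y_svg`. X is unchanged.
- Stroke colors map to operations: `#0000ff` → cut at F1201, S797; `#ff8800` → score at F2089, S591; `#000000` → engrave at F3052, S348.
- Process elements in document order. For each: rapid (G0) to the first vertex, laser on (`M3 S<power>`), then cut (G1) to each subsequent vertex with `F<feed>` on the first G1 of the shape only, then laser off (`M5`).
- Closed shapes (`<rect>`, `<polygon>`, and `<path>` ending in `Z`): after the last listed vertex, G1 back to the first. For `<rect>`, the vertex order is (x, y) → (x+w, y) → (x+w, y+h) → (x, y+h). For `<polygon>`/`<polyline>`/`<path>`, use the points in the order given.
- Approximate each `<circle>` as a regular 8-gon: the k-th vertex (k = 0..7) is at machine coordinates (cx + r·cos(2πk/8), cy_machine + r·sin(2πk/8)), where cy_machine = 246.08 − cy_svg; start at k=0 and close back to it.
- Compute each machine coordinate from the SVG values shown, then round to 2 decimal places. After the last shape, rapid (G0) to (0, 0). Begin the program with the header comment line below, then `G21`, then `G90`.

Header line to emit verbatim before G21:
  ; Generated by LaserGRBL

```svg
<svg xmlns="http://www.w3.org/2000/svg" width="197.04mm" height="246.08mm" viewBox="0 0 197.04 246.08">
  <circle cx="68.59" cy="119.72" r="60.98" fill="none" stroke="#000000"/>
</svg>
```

; Generated by LaserGRBL
G21
G90
G0 X129.57 Y126.36
M3 S348
G1 X111.71 Y169.48 F3052
G1 X68.59 Y187.34
G1 X25.47 Y169.48
G1 X7.61 Y126.36
G1 X25.47 Y83.24
G1 X68.59 Y65.38
G1 X111.71 Y83.24
G1 X129.57 Y126.36
M5
G0 X0.00 Y0.00

1 u = 1 mm; y_m = 246.08 − y.

[1] `<circle>` circle, #000000→engrave S348 F3052: (129.57,126.36) → (111.71,169.48) → (68.59,187.34) → (25.47,169.48) → (7.61,126.36) → (25.47,83.24) → (68.59,65.38) → (111.71,83.24) → (129.57,126.36) (closed)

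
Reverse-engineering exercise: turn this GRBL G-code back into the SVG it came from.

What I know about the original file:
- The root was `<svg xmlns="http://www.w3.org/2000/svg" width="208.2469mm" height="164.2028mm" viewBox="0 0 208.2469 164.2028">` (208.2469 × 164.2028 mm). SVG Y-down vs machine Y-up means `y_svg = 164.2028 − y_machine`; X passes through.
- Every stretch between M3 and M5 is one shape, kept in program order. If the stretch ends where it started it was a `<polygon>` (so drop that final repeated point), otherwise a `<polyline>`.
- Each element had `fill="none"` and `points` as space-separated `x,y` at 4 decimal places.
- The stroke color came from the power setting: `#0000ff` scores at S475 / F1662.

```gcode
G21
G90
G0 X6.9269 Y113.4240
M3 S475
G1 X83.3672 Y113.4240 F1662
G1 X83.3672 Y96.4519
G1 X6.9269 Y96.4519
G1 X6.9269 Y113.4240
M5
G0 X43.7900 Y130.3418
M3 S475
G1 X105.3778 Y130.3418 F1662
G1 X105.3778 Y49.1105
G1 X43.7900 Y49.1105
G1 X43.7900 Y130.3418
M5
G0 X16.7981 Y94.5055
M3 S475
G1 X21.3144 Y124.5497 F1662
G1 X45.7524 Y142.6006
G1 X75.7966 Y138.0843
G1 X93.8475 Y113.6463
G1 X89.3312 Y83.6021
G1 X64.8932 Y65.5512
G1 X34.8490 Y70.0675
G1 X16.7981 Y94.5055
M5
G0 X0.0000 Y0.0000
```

<svg xmlns="http://www.w3.org/2000/svg" width="208.2469mm" height="164.2028mm" viewBox="0 0 208.2469 164.2028">
  <polygon points="6.9269,50.7788 83.3672,50.7788 83.3672,67.7509 6.9269,67.7509" fill="none" stroke="#0000ff"/>
  <polygon points="43.7900,33.8610 105.3778,33.8610 105.3778,115.0923 43.7900,115.0923" fill="none" stroke="#0000ff"/>
  <polygon points="16.7981,69.6973 21.3144,39.6531 45.7524,21.6022 75.7966,26.1185 93.8475,50.5565 89.3312,80.6007 64.8932,98.6516 34.8490,94.1353" fill="none" stroke="#0000ff"/>
</svg>

Each laser-on run becomes one SVG element. Flip Y back into SVG space with y_svg = 164.2028 − y_machine. Every run uses S475, so all elements get stroke `#0000ff` (score).

Run 1: The run returns to its start, so emit a `<polygon>` with points (Y-flipped): 6.9269,50.7788 83.3672,50.7788 83.3672,67.7509 6.9269,67.7509.

Run 2: The run returns to its start, so emit a `<polygon>` with points (Y-flipped): 43.7900,33.8610 105.3778,33.8610 105.3778,115.0923 43.7900,115.0923.

Run 3: The run returns to its start, so emit a `<polygon>` with points (Y-flipped): 16.7981,69.6973 21.3144,39.6531 45.7524,21.6022 75.7966,26.1185 93.8475,50.5565 89.3312,80.6007 64.8932,98.6516 34.8490,94.1353.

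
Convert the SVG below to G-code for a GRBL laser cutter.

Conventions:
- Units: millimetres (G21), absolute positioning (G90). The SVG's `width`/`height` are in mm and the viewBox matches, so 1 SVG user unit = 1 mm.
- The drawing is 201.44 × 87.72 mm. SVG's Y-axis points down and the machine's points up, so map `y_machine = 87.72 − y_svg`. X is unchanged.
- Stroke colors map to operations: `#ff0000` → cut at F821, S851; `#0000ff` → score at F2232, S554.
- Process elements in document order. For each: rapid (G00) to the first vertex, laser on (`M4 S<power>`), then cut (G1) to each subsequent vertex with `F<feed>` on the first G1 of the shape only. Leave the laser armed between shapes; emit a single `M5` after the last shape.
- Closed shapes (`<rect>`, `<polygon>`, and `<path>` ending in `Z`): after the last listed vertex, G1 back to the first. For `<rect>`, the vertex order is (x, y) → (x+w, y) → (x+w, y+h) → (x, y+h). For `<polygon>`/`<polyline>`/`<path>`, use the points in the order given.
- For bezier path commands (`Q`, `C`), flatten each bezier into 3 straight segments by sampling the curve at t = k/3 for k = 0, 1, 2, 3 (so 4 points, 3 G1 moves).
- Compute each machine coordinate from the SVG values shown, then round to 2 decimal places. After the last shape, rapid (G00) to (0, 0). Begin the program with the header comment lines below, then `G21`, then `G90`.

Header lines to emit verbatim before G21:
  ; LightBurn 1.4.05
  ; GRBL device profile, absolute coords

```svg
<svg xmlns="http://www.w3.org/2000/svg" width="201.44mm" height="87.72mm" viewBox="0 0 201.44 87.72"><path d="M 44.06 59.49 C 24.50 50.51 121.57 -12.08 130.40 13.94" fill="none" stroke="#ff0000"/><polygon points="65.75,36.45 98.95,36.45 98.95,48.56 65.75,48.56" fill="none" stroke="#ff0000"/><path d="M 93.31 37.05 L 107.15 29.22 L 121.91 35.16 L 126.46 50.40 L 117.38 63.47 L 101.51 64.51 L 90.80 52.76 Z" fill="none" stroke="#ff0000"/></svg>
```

1 u = 1 mm; y_m = 87.72 − y.

[1] `<path>` cubic bezier, #ff0000→cut S851 F821: (44.06,28.23) → (55.79,49.81) → (99.74,75.53) → (130.40,73.78)

[2] `<polygon>` rectangle, #ff0000→cut S851 F821: (65.75,51.27) → (98.95,51.27) → (98.95,39.16) → (65.75,39.16) → (65.75,51.27) (closed)

[3] `<path>` regular polygon, #ff0000→cut S851 F821: (93.31,50.67) → (107.15,58.50) → (121.91,52.56) → (126.46,37.32) → (117.38,24.25) → (101.51,23.21) → (90.80,34.96) → (93.31,50.67) (closed)

; LightBurn 1.4.05
; GRBL device profile, absolute coords
G21
G90
G00 X44.06 Y28.23
M4 S851
G1 X55.79 Y49.81 F821
G1 X99.74 Y75.53
G1 X130.40 Y73.78
G00 X65.75 Y51.27
M4 S851
G1 X98.95 Y51.27 F821
G1 X98.95 Y39.16
G1 X65.75 Y39.16
G1 X65.75 Y51.27
G00 X93.31 Y50.67
M4 S851
G1 X107.15 Y58.50 F821
G1 X121.91 Y52.56
G1 X126.46 Y37.32
G1 X117.38 Y24.25
G1 X101.51 Y23.21
G1 X90.80 Y34.96
G1 X93.31 Y50.67
M5
G00 X0.00 Y0.00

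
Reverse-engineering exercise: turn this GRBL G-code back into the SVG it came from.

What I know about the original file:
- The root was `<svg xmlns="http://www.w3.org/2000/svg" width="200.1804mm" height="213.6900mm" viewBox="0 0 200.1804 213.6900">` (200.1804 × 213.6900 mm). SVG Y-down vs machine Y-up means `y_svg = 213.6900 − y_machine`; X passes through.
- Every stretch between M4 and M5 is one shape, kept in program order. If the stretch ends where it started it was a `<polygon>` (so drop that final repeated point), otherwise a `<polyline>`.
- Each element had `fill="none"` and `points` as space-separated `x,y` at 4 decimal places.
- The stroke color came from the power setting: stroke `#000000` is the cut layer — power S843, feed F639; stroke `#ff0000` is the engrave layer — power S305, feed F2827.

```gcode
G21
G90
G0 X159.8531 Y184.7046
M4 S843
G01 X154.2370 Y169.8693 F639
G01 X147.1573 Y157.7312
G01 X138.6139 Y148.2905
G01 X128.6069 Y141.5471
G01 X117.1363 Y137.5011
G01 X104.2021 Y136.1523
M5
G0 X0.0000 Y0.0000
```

y_svg = 213.6900 − y_m. Every run uses S843, so all elements get stroke `#000000` (cut).

[1] open run; points: 159.8531,28.9854 154.2370,43.8207 147.1573,55.9588 138.6139,65.3995 128.6069,72.1429 117.1363,76.1889 104.2021,77.5377

<svg xmlns="http://www.w3.org/2000/svg" width="200.1804mm" height="213.6900mm" viewBox="0 0 200.1804 213.6900">
  <polyline points="159.8531,28.9854 154.2370,43.8207 147.1573,55.9588 138.6139,65.3995 128.6069,72.1429 117.1363,76.1889 104.2021,77.5377" fill="none" stroke="#000000"/>
</svg>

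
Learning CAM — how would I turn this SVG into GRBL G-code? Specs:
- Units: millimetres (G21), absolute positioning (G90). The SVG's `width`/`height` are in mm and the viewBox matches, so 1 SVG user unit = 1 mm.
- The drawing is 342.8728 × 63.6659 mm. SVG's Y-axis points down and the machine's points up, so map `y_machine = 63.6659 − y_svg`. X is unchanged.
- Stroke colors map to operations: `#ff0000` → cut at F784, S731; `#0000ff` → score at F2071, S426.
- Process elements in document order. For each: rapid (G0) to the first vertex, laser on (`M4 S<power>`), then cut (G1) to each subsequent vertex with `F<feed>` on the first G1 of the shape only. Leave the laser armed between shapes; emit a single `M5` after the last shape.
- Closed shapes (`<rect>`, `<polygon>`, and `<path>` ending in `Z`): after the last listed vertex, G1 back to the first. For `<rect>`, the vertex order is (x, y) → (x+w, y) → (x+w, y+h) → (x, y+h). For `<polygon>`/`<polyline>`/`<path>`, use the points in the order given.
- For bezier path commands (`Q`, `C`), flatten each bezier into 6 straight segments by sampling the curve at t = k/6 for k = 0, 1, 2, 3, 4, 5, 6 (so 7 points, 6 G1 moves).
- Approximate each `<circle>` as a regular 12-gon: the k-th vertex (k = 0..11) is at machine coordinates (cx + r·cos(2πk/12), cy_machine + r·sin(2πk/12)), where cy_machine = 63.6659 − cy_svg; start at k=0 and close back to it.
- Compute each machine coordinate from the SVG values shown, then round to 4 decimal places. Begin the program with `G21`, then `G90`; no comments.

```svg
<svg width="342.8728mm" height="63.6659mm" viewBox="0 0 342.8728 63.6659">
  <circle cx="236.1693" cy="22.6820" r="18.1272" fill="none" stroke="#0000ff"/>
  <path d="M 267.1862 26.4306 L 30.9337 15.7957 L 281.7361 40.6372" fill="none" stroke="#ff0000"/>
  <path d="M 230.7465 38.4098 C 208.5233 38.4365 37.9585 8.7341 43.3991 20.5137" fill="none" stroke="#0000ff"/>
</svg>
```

G21
G90
G0 X254.2965 Y40.9839
M4 S426
G1 X251.8679 Y50.0475 F2071
G1 X245.2329 Y56.6825
G1 X236.1693 Y59.1111
G1 X227.1057 Y56.6825
G1 X220.4707 Y50.0475
G1 X218.0421 Y40.9839
G1 X220.4707 Y31.9203
G1 X227.1057 Y25.2853
G1 X236.1693 Y22.8567
G1 X245.2329 Y25.2853
G1 X251.8679 Y31.9203
G1 X254.2965 Y40.9839
G0 X267.1862 Y37.2353
M4 S731
G1 X30.9337 Y47.8702 F784
G1 X281.7361 Y23.0287
G0 X230.7465 Y25.2561
M4 S426
G1 X208.7747 Y27.3905 F2071
G1 X171.0890 Y32.5017
G1 X126.6989 Y38.6115
G1 X84.6141 Y43.7419
G1 X53.8443 Y45.9148
G1 X43.3991 Y43.1522
M5

Since the viewBox matches the mm dimensions, user units are millimetres directly. The only transform is the Y-flip y_m = 63.6659 − y_svg.

Shape 1 is a circle drawn with `<circle>`. Its stroke #0000ff means score at S426, F2071. After flipping Y the toolpath is (254.2965,40.9839) → (251.8679,50.0475) → (245.2329,56.6825) → (236.1693,59.1111) → (227.1057,56.6825) → (220.4707,50.0475) → (218.0421,40.9839) → (220.4707,31.9203) → (227.1057,25.2853) → (236.1693,22.8567) → (245.2329,25.2853) → (251.8679,31.9203) → (254.2965,40.9839), returning to the start.

Shape 2 is a open polyline drawn with `<path>`. Its stroke #ff0000 means cut at S731, F784. After flipping Y the toolpath is (267.1862,37.2353) → (30.9337,47.8702) → (281.7361,23.0287).

Shape 3 is a cubic bezier drawn with `<path>`. Its stroke #0000ff means score at S426, F2071. After flipping Y the toolpath is (230.7465,25.2561) → (208.7747,27.3905) → (171.0890,32.5017) → (126.6989,38.6115) → (84.6141,43.7419) → (53.8443,45.9148) → (43.3991,43.1522).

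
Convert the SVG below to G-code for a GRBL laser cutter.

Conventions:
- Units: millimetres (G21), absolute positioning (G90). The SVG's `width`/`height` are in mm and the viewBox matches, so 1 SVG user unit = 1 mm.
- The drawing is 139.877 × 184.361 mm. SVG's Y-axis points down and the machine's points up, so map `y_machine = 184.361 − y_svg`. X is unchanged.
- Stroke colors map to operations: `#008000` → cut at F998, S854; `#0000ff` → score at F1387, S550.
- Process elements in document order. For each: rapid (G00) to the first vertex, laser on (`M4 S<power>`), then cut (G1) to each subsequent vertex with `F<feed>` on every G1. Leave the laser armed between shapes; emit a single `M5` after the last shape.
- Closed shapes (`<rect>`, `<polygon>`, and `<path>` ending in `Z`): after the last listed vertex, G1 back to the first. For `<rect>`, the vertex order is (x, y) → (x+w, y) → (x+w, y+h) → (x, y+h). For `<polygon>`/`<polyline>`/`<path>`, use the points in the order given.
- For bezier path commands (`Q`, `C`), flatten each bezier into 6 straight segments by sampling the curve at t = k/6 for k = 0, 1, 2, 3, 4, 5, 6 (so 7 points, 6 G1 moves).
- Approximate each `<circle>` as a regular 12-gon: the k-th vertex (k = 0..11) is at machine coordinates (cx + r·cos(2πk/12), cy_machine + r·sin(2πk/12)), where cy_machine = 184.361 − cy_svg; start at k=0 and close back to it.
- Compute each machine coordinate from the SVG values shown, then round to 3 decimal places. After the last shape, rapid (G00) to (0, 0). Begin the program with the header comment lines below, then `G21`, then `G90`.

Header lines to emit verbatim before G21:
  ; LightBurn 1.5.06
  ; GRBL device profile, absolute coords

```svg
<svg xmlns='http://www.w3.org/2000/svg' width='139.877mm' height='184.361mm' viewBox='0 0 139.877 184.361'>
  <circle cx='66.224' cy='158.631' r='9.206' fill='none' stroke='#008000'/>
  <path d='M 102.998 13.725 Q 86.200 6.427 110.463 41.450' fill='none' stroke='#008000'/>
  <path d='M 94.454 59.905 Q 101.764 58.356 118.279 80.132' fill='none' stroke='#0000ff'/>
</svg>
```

; LightBurn 1.5.06
; GRBL device profile, absolute coords
G21
G90
G00 X75.430 Y25.730
M4 S854
G1 X74.197 Y30.333 F998
G1 X70.827 Y33.703 F998
G1 X66.224 Y34.936 F998
G1 X61.621 Y33.703 F998
G1 X58.251 Y30.333 F998
G1 X57.018 Y25.730 F998
G1 X58.251 Y21.127 F998
G1 X61.621 Y17.757 F998
G1 X66.224 Y16.524 F998
G1 X70.827 Y17.757 F998
G1 X74.197 Y21.127 F998
G1 X75.430 Y25.730 F998
G00 X102.998 Y170.636
M4 S854
G1 X98.539 Y171.893 F998
G1 X96.362 Y170.799 F998
G1 X96.465 Y167.354 F998
G1 X98.850 Y161.557 F998
G1 X103.516 Y153.410 F998
G1 X110.463 Y142.911 F998
G00 X94.454 Y124.456
M4 S550
G1 X97.146 Y124.324 F1387
G1 X100.350 Y122.897 F1387
G1 X104.065 Y120.174 F1387
G1 X108.292 Y116.155 F1387
G1 X113.030 Y110.840 F1387
G1 X118.279 Y104.229 F1387
M5
G00 X0.000 Y0.000

viewBox `0 0 139.877 184.361` with mm width/height → 1 unit = 1 mm. Flip: y_m = 184.361 − y_svg.

**Shape 1** — `<circle>` circle, stroke `#008000` → cut (S854, F998). Machine vertices: (75.430,25.730) → (74.197,30.333) → (70.827,33.703) → (66.224,34.936) → (61.621,33.703) → (58.251,30.333) → (57.018,25.730) → (58.251,21.127) → (61.621,17.757) → (66.224,16.524) → (70.827,17.757) → (74.197,21.127) → (75.430,25.730). Closed: final G1 returns to the first vertex.

**Shape 2** — `<path>` quadratic bezier, stroke `#008000` → cut (S854, F998). Control points (SVG): P0=(102.998,13.725), P1=(86.200,6.427), P2=(110.463,41.450); sampled at t=k/6. Machine vertices: (102.998,170.636) → (98.539,171.893) → (96.362,170.799) → (96.465,167.354) → (98.850,161.557) → (103.516,153.410) → (110.463,142.911). Open path.

**Shape 3** — `<path>` quadratic bezier, stroke `#0000ff` → score (S550, F1387). Control points (SVG): P0=(94.454,59.905), P1=(101.764,58.356), P2=(118.279,80.132); sampled at t=k/6. Machine vertices: (94.454,124.456) → (97.146,124.324) → (100.350,122.897) → (104.065,120.174) → (108.292,116.155) → (113.030,110.840) → (118.279,104.229). Open path.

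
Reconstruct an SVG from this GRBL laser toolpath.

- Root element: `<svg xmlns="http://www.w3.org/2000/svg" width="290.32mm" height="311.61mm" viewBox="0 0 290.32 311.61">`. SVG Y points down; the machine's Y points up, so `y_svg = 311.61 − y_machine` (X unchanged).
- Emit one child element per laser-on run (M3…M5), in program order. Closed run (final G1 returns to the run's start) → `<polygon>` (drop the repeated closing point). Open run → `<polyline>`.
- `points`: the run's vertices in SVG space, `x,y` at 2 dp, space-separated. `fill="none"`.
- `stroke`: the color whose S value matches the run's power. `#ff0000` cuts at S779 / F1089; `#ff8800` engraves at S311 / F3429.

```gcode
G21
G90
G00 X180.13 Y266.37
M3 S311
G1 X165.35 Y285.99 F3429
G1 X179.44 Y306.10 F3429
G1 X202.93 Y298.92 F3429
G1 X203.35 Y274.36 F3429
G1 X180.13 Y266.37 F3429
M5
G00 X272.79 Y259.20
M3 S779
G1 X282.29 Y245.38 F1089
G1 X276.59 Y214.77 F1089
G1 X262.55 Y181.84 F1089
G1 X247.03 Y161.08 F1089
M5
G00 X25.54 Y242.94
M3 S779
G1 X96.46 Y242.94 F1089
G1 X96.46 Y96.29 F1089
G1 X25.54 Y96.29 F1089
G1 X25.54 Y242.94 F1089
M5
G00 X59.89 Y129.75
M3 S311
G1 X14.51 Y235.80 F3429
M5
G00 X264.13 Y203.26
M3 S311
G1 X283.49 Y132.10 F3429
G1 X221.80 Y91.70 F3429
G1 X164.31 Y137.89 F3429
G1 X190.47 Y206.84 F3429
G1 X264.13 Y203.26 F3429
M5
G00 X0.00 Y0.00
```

y_svg = 311.61 − y_m.

[1] S311→`#ff8800` (engrave); closed run; points: 180.13,45.24 165.35,25.62 179.44,5.51 202.93,12.69 203.35,37.25

[2] S779→`#ff0000` (cut); open run; points: 272.79,52.41 282.29,66.23 276.59,96.84 262.55,129.77 247.03,150.53

[3] S779→`#ff0000` (cut); closed run; points: 25.54,68.67 96.46,68.67 96.46,215.32 25.54,215.32

[4] S311→`#ff8800` (engrave); open run; points: 59.89,181.86 14.51,75.81

[5] S311→`#ff8800` (engrave); closed run; points: 264.13,108.35 283.49,179.51 221.80,219.91 164.31,173.72 190.47,104.77

<svg xmlns="http://www.w3.org/2000/svg" width="290.32mm" height="311.61mm" viewBox="0 0 290.32 311.61">
  <polygon points="180.13,45.24 165.35,25.62 179.44,5.51 202.93,12.69 203.35,37.25" fill="none" stroke="#ff8800"/>
  <polyline points="272.79,52.41 282.29,66.23 276.59,96.84 262.55,129.77 247.03,150.53" fill="none" stroke="#ff0000"/>
  <polygon points="25.54,68.67 96.46,68.67 96.46,215.32 25.54,215.32" fill="none" stroke="#ff0000"/>
  <polyline points="59.89,181.86 14.51,75.81" fill="none" stroke="#ff8800"/>
  <polygon points="264.13,108.35 283.49,179.51 221.80,219.91 164.31,173.72 190.47,104.77" fill="none" stroke="#ff8800"/>
</svg>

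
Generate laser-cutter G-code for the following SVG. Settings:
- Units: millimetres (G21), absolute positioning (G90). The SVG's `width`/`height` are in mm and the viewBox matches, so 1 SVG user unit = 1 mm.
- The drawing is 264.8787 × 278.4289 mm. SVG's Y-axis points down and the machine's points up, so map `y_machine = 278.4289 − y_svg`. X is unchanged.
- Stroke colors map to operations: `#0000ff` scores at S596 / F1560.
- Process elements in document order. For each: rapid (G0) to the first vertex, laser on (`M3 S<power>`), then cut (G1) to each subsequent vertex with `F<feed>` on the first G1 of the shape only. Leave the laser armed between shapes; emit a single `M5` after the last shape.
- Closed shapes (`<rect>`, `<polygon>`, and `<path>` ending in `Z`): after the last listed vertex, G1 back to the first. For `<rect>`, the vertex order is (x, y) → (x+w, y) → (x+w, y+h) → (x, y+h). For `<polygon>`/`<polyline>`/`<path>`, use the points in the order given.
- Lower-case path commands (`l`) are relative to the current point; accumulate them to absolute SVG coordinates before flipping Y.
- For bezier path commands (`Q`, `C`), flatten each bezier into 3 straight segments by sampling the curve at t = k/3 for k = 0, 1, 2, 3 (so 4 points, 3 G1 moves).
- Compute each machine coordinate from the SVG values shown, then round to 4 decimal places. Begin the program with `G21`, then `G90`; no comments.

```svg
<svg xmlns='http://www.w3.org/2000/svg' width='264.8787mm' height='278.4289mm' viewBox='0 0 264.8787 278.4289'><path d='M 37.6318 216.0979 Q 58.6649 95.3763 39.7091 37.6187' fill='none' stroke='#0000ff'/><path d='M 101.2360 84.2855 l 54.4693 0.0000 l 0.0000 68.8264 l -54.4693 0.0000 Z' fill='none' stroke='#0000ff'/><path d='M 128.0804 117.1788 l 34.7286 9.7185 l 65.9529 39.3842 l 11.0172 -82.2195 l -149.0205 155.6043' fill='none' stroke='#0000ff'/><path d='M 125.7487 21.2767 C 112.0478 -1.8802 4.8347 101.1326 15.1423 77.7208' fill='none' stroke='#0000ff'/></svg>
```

G21
G90
G0 X37.6318 Y62.3310
M3 S596
G1 X47.2107 Y135.8161 F1560
G1 X47.9031 Y195.3091
G1 X39.7091 Y240.8102
G0 X101.2360 Y194.1434
M3 S596
G1 X155.7053 Y194.1434 F1560
G1 X155.7053 Y125.3170
G1 X101.2360 Y125.3170
G1 X101.2360 Y194.1434
G0 X128.0804 Y161.2501
M3 S596
G1 X162.8090 Y151.5316 F1560
G1 X228.7619 Y112.1474
G1 X239.7791 Y194.3669
G1 X90.7586 Y38.7626
G0 X125.7487 Y257.1522
M3 S596
G1 X88.6931 Y247.6079 F1560
G1 X36.1922 Y210.0825
G1 X15.1423 Y200.7081
M5

viewBox `0 0 264.8787 278.4289` with mm width/height → 1 unit = 1 mm. Flip: y_m = 278.4289 − y_svg.

**Shape 1** — `<path>` quadratic bezier, stroke `#0000ff` → score (S596, F1560). Control points (SVG): P0=(37.6318,216.0979), P1=(58.6649,95.3763), P2=(39.7091,37.6187); sampled at t=k/3. Machine vertices: (37.6318,62.3310) → (47.2107,135.8161) → (47.9031,195.3091) → (39.7091,240.8102). Open path.

**Shape 2** — `<path>` rectangle, stroke `#0000ff` → score (S596, F1560). Machine vertices: (101.2360,194.1434) → (155.7053,194.1434) → (155.7053,125.3170) → (101.2360,125.3170) → (101.2360,194.1434). Closed: final G1 returns to the first vertex.

**Shape 3** — `<path>` open polyline, stroke `#0000ff` → score (S596, F1560). Machine vertices: (128.0804,161.2501) → (162.8090,151.5316) → (228.7619,112.1474) → (239.7791,194.3669) → (90.7586,38.7626). Open path.

**Shape 4** — `<path>` cubic bezier, stroke `#0000ff` → score (S596, F1560). Control points (SVG): P0=(125.7487,21.2767), P1=(112.0478,-1.8802), P2=(4.8347,101.1326), P3=(15.1423,77.7208); sampled at t=k/3. Machine vertices: (125.7487,257.1522) → (88.6931,247.6079) → (36.1922,210.0825) → (15.1423,200.7081). Open path.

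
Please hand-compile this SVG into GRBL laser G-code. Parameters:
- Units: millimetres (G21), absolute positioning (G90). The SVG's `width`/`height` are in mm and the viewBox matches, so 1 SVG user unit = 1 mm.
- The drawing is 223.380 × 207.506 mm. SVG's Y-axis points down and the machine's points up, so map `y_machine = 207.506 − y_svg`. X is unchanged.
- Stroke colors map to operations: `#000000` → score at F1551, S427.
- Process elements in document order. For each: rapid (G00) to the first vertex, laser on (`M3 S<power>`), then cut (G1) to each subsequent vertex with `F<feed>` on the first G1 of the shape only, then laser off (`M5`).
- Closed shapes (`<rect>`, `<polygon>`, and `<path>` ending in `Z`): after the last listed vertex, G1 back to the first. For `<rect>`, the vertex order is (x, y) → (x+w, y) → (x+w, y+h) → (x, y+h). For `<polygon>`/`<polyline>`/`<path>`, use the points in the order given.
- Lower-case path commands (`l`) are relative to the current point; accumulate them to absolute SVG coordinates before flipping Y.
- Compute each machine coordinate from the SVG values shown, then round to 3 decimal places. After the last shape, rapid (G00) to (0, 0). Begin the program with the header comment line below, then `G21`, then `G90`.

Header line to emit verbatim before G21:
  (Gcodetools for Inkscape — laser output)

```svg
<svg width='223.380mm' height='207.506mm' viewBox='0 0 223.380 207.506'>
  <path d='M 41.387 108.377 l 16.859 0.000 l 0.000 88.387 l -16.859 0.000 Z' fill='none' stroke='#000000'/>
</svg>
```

(Gcodetools for Inkscape — laser output)
G21
G90
G00 X41.387 Y99.129
M3 S427
G1 X58.246 Y99.129 F1551
G1 X58.246 Y10.742
G1 X41.387 Y10.742
G1 X41.387 Y99.129
M5
G00 X0.000 Y0.000

Since the viewBox matches the mm dimensions, user units are millimetres directly. The only transform is the Y-flip y_m = 207.506 − y_svg.

Shape 1 is a rectangle drawn with `<path>`. Its stroke #000000 means score at S427, F1551. After flipping Y the toolpath is (41.387,99.129) → (58.246,99.129) → (58.246,10.742) → (41.387,10.742) → (41.387,99.129), returning to the start.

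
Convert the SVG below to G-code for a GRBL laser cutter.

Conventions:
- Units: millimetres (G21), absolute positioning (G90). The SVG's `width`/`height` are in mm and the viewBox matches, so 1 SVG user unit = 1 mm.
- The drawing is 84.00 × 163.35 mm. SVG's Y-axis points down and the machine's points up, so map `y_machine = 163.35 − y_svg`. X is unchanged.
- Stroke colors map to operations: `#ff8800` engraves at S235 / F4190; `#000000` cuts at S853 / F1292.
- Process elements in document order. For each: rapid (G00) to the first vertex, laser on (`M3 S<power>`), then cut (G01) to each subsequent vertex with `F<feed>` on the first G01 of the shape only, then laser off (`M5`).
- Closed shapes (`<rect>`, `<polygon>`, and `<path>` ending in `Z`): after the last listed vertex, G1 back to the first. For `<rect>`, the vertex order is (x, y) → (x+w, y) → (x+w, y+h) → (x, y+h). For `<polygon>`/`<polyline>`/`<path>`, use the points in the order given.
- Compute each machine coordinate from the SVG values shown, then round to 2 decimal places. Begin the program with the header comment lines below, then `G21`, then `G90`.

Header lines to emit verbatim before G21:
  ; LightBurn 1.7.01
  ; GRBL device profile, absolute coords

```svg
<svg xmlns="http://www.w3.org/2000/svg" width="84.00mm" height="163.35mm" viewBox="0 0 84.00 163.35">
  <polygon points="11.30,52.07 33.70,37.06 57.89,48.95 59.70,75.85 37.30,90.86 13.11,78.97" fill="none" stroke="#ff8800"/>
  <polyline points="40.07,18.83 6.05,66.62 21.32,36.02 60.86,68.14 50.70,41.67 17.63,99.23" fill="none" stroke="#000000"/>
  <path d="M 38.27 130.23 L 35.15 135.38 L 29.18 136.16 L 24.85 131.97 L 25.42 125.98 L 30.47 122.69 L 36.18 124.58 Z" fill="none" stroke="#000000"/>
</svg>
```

; LightBurn 1.7.01
; GRBL device profile, absolute coords
G21
G90
G00 X11.30 Y111.28
M3 S235
G01 X33.70 Y126.29 F4190
G01 X57.89 Y114.40
G01 X59.70 Y87.50
G01 X37.30 Y72.49
G01 X13.11 Y84.38
G01 X11.30 Y111.28
M5
G00 X40.07 Y144.52
M3 S853
G01 X6.05 Y96.73 F1292
G01 X21.32 Y127.33
G01 X60.86 Y95.21
G01 X50.70 Y121.68
G01 X17.63 Y64.12
M5
G00 X38.27 Y33.12
M3 S853
G01 X35.15 Y27.97 F1292
G01 X29.18 Y27.19
G01 X24.85 Y31.38
G01 X25.42 Y37.37
G01 X30.47 Y40.66
G01 X36.18 Y38.77
G01 X38.27 Y33.12
M5

Since the viewBox matches the mm dimensions, user units are millimetres directly. The only transform is the Y-flip y_m = 163.35 − y_svg.

Shape 1 is a regular polygon drawn with `<polygon>`. Its stroke #ff8800 means engrave at S235, F4190. After flipping Y the toolpath is (11.30,111.28) → (33.70,126.29) → (57.89,114.40) → (59.70,87.50) → (37.30,72.49) → (13.11,84.38) → (11.30,111.28), returning to the start.

Shape 2 is a open polyline drawn with `<polyline>`. Its stroke #000000 means cut at S853, F1292. After flipping Y the toolpath is (40.07,144.52) → (6.05,96.73) → (21.32,127.33) → (60.86,95.21) → (50.70,121.68) → (17.63,64.12).

Shape 3 is a regular polygon drawn with `<path>`. Its stroke #000000 means cut at S853, F1292. After flipping Y the toolpath is (38.27,33.12) → (35.15,27.97) → (29.18,27.19) → (24.85,31.38) → (25.42,37.37) → (30.47,40.66) → (36.18,38.77) → (38.27,33.12), returning to the start.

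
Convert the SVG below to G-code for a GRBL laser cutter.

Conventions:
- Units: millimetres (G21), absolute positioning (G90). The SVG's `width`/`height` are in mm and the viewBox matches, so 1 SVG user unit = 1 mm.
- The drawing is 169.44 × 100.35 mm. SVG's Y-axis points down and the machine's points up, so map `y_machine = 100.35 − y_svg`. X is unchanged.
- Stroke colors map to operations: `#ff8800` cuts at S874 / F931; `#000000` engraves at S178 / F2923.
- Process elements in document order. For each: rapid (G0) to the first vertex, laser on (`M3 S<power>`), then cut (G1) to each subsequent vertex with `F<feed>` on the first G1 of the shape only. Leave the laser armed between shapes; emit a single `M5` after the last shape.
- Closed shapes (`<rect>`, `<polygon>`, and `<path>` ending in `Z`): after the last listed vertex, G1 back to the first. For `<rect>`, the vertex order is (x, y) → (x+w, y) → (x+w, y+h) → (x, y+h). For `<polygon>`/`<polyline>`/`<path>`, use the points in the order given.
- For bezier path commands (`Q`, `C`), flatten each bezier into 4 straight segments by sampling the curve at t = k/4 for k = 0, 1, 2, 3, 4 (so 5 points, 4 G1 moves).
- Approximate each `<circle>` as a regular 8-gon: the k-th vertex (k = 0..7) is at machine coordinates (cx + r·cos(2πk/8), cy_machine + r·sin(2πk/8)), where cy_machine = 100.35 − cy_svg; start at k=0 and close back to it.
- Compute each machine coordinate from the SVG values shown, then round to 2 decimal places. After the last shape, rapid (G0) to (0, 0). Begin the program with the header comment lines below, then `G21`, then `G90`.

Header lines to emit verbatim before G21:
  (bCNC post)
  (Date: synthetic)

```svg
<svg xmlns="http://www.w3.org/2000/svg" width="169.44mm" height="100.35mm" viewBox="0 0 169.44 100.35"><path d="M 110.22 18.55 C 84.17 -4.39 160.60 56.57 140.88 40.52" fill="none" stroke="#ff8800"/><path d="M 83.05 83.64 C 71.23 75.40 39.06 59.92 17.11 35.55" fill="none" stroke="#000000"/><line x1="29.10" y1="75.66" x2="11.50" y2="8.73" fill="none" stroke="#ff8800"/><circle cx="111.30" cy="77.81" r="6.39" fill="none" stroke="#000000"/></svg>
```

(bCNC post)
(Date: synthetic)
G21
G90
G0 X110.22 Y81.80
M3 S874
G1 X106.79 Y85.79 F931
G1 X123.18 Y73.40
G1 X140.75 Y59.72
G1 X140.88 Y59.83
G0 X83.05 Y16.71
M3 S178
G1 X70.85 Y24.27 F2923
G1 X53.88 Y34.71
G1 X35.01 Y48.16
G1 X17.11 Y64.80
G0 X29.10 Y24.69
M3 S874
G1 X11.50 Y91.62 F931
G0 X117.69 Y22.54
M3 S178
G1 X115.82 Y27.06 F2923
G1 X111.30 Y28.93
G1 X106.78 Y27.06
G1 X104.91 Y22.54
G1 X106.78 Y18.02
G1 X111.30 Y16.15
G1 X115.82 Y18.02
G1 X117.69 Y22.54
M5
G0 X0.00 Y0.00

viewBox `0 0 169.44 100.35` with mm width/height → 1 unit = 1 mm. Flip: y_m = 100.35 − y_svg.

**Shape 1** — `<path>` cubic bezier, stroke `#ff8800` → cut (S874, F931). Control points (SVG): P0=(110.22,18.55), P1=(84.17,-4.39), P2=(160.60,56.57), P3=(140.88,40.52); sampled at t=k/4. Machine vertices: (110.22,81.80) → (106.79,85.79) → (123.18,73.40) → (140.75,59.72) → (140.88,59.83). Open path.

**Shape 2** — `<path>` cubic bezier, stroke `#000000` → engrave (S178, F2923). Control points (SVG): P0=(83.05,83.64), P1=(71.23,75.40), P2=(39.06,59.92), P3=(17.11,35.55); sampled at t=k/4. Machine vertices: (83.05,16.71) → (70.85,24.27) → (53.88,34.71) → (35.01,48.16) → (17.11,64.80). Open path.

**Shape 3** — `<line>` line segment, stroke `#ff8800` → cut (S874, F931). Machine vertices: (29.10,24.69) → (11.50,91.62). Open path.

**Shape 4** — `<circle>` circle, stroke `#000000` → engrave (S178, F2923). Machine vertices: (117.69,22.54) → (115.82,27.06) → (111.30,28.93) → (106.78,27.06) → (104.91,22.54) → (106.78,18.02) → (111.30,16.15) → (115.82,18.02) → (117.69,22.54). Closed: final G1 returns to the first vertex.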